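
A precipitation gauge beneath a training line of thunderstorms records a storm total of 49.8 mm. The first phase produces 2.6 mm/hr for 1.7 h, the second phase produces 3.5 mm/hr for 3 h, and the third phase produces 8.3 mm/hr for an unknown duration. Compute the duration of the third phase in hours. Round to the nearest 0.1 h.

Known phases: 2.6 × 1.7 + 3.5 × 3 = 4.42 + 10.5 = 14.92 mm.
Remaining depth = 49.8 − 14.92 = 34.88 mm.
Duration = 34.88 / 8.3 = 4.2 h.

duration ≈ 4.2 h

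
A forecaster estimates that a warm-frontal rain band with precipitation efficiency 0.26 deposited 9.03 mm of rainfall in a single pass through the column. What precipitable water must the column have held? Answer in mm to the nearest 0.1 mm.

PW = rainfall / ε = 9.03 / 0.26 = 34.7 mm.

PW ≈ 34.7 mm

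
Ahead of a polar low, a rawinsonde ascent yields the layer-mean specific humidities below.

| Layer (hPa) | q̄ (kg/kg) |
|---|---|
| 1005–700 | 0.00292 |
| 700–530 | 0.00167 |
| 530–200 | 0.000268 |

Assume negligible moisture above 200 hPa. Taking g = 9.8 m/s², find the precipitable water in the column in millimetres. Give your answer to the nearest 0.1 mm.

PW ≈ 12.9 mm

Precipitable water is the column-integrated vapour mass per unit area: PW = (1/g) Σ q̄ Δp, with q in kg/kg and Δp in Pa (1 kg/m² of water = 1 mm).
Layer 1005–700 hPa: Δp = 305 hPa = 30500 Pa, q̄ = 0.00292 kg/kg → 0.00292 × 30500 / 9.8 = 9.09 mm
Layer 700–530 hPa: Δp = 170 hPa = 17000 Pa, q̄ = 0.00167 kg/kg → 0.00167 × 17000 / 9.8 = 2.90 mm
Layer 530–200 hPa: Δp = 330 hPa = 33000 Pa, q̄ = 0.000268 kg/kg → 0.000268 × 33000 / 9.8 = 0.90 mm
PW = 9.09 + 2.90 + 0.90 = 12.89 ≈ 12.9 mm.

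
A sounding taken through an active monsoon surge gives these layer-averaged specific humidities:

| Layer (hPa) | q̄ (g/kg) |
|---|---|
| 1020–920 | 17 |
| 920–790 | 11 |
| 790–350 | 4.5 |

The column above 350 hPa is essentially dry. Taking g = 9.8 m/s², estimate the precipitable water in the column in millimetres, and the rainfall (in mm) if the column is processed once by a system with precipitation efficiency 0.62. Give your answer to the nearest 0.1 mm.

PW ≈ 52.1 mm; rainfall ≈ 32.3 mm

Precipitable water is the column-integrated vapour mass per unit area: PW = (1/g) Σ q̄ Δp, with q in kg/kg and Δp in Pa (1 kg/m² of water = 1 mm).
Layer 1020–920 hPa: Δp = 100 hPa = 10000 Pa, q̄ = 0.017 kg/kg → 0.017 × 10000 / 9.8 = 17.35 mm
Layer 920–790 hPa: Δp = 130 hPa = 13000 Pa, q̄ = 0.011 kg/kg → 0.011 × 13000 / 9.8 = 14.59 mm
Layer 790–350 hPa: Δp = 440 hPa = 44000 Pa, q̄ = 0.0045 kg/kg → 0.0045 × 44000 / 9.8 = 20.20 mm
PW = 17.35 + 14.59 + 20.20 = 52.14 ≈ 52.1 mm.
Rainfall = ε × PW = 0.62 × 52.1 = 32.3 mm.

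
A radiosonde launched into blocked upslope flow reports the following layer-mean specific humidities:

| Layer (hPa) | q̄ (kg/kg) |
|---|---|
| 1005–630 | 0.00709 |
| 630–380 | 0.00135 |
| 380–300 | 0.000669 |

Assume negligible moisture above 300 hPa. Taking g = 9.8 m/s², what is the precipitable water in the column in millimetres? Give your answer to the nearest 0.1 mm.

PW ≈ 31.1 mm

Precipitable water is the column-integrated vapour mass per unit area: PW = (1/g) Σ q̄ Δp, with q in kg/kg and Δp in Pa (1 kg/m² of water = 1 mm).
Layer 1005–630 hPa: Δp = 375 hPa = 37500 Pa, q̄ = 0.00709 kg/kg → 0.00709 × 37500 / 9.8 = 27.13 mm
Layer 630–380 hPa: Δp = 250 hPa = 25000 Pa, q̄ = 0.00135 kg/kg → 0.00135 × 25000 / 9.8 = 3.44 mm
Layer 380–300 hPa: Δp = 80 hPa = 8000 Pa, q̄ = 0.000669 kg/kg → 0.000669 × 8000 / 9.8 = 0.55 mm
PW = 27.13 + 3.44 + 0.55 = 31.12 ≈ 31.1 mm.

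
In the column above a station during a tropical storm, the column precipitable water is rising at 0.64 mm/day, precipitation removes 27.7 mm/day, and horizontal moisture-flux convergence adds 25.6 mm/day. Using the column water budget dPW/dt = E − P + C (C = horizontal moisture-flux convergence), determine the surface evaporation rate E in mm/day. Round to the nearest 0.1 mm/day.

dPW/dt = +0.64 mm/day.
E = dPW/dt + P − C = (+0.64) + 27.7 − (25.6) = 2.7 mm/day.

E ≈ 2.7 mm/day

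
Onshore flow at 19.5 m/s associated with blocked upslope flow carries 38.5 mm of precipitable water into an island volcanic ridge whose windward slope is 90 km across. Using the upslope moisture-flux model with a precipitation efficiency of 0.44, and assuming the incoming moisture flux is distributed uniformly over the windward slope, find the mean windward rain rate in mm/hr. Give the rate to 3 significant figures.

Incoming column moisture flux per unit ridge length: F = V × PW = 19.5 × 38.5 = 750.75 mm·m/s.
Spread over the 90 km slope with efficiency ε = 0.44: R = ε·F/W = 0.44 × 750.75 / 90000 m = 3.670e-03 mm/s.
R = 3.670e-03 × 3600 = 13.2 mm/hr.

R ≈ 13.2 mm/hr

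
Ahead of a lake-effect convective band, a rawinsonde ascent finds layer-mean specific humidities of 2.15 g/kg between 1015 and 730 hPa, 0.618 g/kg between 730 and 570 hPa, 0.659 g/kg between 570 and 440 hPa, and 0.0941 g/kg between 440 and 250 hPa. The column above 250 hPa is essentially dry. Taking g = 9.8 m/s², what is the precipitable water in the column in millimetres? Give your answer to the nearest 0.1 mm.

Precipitable water is the column-integrated vapour mass per unit area: PW = (1/g) Σ q̄ Δp, with q in kg/kg and Δp in Pa (1 kg/m² of water = 1 mm).
Layer 1015–730 hPa: Δp = 285 hPa = 28500 Pa, q̄ = 0.00215 kg/kg → 0.00215 × 28500 / 9.8 = 6.25 mm
Layer 730–570 hPa: Δp = 160 hPa = 16000 Pa, q̄ = 0.000618 kg/kg → 0.000618 × 16000 / 9.8 = 1.01 mm
Layer 570–440 hPa: Δp = 130 hPa = 13000 Pa, q̄ = 0.000659 kg/kg → 0.000659 × 13000 / 9.8 = 0.87 mm
Layer 440–250 hPa: Δp = 190 hPa = 19000 Pa, q̄ = 9.41e-05 kg/kg → 9.41e-05 × 19000 / 9.8 = 0.18 mm
PW = 6.25 + 1.01 + 0.87 + 0.18 = 8.31 ≈ 8.3 mm.

PW ≈ 8.3 mm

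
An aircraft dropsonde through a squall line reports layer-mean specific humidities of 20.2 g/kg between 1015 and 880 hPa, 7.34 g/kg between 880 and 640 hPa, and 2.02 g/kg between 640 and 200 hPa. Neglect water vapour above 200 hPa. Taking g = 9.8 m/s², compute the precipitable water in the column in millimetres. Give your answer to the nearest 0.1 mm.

PW ≈ 54.9 mm

Precipitable water is the column-integrated vapour mass per unit area: PW = (1/g) Σ q̄ Δp, with q in kg/kg and Δp in Pa (1 kg/m² of water = 1 mm).
Layer 1015–880 hPa: Δp = 135 hPa = 13500 Pa, q̄ = 0.0202 kg/kg → 0.0202 × 13500 / 9.8 = 27.83 mm
Layer 880–640 hPa: Δp = 240 hPa = 24000 Pa, q̄ = 0.00734 kg/kg → 0.00734 × 24000 / 9.8 = 17.98 mm
Layer 640–200 hPa: Δp = 440 hPa = 44000 Pa, q̄ = 0.00202 kg/kg → 0.00202 × 44000 / 9.8 = 9.07 mm
PW = 27.83 + 17.98 + 9.07 = 54.88 ≈ 54.9 mm.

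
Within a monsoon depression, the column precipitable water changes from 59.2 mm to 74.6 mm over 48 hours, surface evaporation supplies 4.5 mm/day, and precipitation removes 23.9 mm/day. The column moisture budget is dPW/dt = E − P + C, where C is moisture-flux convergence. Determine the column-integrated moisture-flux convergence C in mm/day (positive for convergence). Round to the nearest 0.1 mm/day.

dPW/dt = (74.6 − 59.2) mm / (48/24 day) = +7.700 mm/day.
C = dPW/dt − E + P = (+7.700) − 4.5 + 23.9 = 27.1 mm/day.

C ≈ 27.1 mm/day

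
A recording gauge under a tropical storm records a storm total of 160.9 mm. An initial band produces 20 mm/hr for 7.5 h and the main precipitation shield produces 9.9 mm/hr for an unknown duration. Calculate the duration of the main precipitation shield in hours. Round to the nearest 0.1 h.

duration ≈ 1.1 h

Known phases: 20 × 7.5 = 150 mm.
Remaining depth = 160.9 − 150 = 10.9 mm.
Duration = 10.9 / 9.9 = 1.1 h.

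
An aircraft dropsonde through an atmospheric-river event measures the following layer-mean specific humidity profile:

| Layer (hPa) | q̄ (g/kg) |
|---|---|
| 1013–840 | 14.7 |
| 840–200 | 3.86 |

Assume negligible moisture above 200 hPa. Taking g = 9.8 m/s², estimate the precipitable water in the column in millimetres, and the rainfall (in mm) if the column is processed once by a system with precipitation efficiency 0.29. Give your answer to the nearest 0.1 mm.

PW ≈ 51.2 mm; rainfall ≈ 14.8 mm

Precipitable water is the column-integrated vapour mass per unit area: PW = (1/g) Σ q̄ Δp, with q in kg/kg and Δp in Pa (1 kg/m² of water = 1 mm).
Layer 1013–840 hPa: Δp = 173 hPa = 17300 Pa, q̄ = 0.0147 kg/kg → 0.0147 × 17300 / 9.8 = 25.95 mm
Layer 840–200 hPa: Δp = 640 hPa = 64000 Pa, q̄ = 0.00386 kg/kg → 0.00386 × 64000 / 9.8 = 25.21 mm
PW = 25.95 + 25.21 = 51.16 ≈ 51.2 mm.
Rainfall = ε × PW = 0.29 × 51.2 = 14.8 mm.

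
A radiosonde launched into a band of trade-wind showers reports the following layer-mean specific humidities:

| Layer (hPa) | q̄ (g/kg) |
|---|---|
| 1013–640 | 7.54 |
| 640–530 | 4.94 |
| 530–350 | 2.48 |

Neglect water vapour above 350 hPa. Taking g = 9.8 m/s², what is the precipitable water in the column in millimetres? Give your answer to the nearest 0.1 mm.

PW ≈ 38.8 mm

Precipitable water is the column-integrated vapour mass per unit area: PW = (1/g) Σ q̄ Δp, with q in kg/kg and Δp in Pa (1 kg/m² of water = 1 mm).
Layer 1013–640 hPa: Δp = 373 hPa = 37300 Pa, q̄ = 0.00754 kg/kg → 0.00754 × 37300 / 9.8 = 28.70 mm
Layer 640–530 hPa: Δp = 110 hPa = 11000 Pa, q̄ = 0.00494 kg/kg → 0.00494 × 11000 / 9.8 = 5.54 mm
Layer 530–350 hPa: Δp = 180 hPa = 18000 Pa, q̄ = 0.00248 kg/kg → 0.00248 × 18000 / 9.8 = 4.56 mm
PW = 28.70 + 5.54 + 4.56 = 38.80 ≈ 38.8 mm.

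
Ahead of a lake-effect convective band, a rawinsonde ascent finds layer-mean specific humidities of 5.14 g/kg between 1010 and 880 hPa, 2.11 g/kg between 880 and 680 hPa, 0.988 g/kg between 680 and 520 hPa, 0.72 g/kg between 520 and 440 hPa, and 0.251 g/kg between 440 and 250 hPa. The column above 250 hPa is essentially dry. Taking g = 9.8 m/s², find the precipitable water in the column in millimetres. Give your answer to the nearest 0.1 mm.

PW ≈ 13.8 mm

Precipitable water is the column-integrated vapour mass per unit area: PW = (1/g) Σ q̄ Δp, with q in kg/kg and Δp in Pa (1 kg/m² of water = 1 mm).
Layer 1010–880 hPa: Δp = 130 hPa = 13000 Pa, q̄ = 0.00514 kg/kg → 0.00514 × 13000 / 9.8 = 6.82 mm
Layer 880–680 hPa: Δp = 200 hPa = 20000 Pa, q̄ = 0.00211 kg/kg → 0.00211 × 20000 / 9.8 = 4.31 mm
Layer 680–520 hPa: Δp = 160 hPa = 16000 Pa, q̄ = 0.000988 kg/kg → 0.000988 × 16000 / 9.8 = 1.61 mm
Layer 520–440 hPa: Δp = 80 hPa = 8000 Pa, q̄ = 0.00072 kg/kg → 0.00072 × 8000 / 9.8 = 0.59 mm
Layer 440–250 hPa: Δp = 190 hPa = 19000 Pa, q̄ = 0.000251 kg/kg → 0.000251 × 19000 / 9.8 = 0.49 mm
PW = 6.82 + 4.31 + 1.61 + 0.59 + 0.49 = 13.82 ≈ 13.8 mm.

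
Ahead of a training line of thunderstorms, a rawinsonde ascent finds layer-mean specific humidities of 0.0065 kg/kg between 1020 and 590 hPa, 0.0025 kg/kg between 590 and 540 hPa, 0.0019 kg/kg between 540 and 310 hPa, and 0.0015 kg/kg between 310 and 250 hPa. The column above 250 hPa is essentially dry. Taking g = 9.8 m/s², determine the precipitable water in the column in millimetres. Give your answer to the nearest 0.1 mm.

Precipitable water is the column-integrated vapour mass per unit area: PW = (1/g) Σ q̄ Δp, with q in kg/kg and Δp in Pa (1 kg/m² of water = 1 mm).
Layer 1020–590 hPa: Δp = 430 hPa = 43000 Pa, q̄ = 0.0065 kg/kg → 0.0065 × 43000 / 9.8 = 28.52 mm
Layer 590–540 hPa: Δp = 50 hPa = 5000 Pa, q̄ = 0.0025 kg/kg → 0.0025 × 5000 / 9.8 = 1.28 mm
Layer 540–310 hPa: Δp = 230 hPa = 23000 Pa, q̄ = 0.0019 kg/kg → 0.0019 × 23000 / 9.8 = 4.46 mm
Layer 310–250 hPa: Δp = 60 hPa = 6000 Pa, q̄ = 0.0015 kg/kg → 0.0015 × 6000 / 9.8 = 0.92 mm
PW = 28.52 + 1.28 + 4.46 + 0.92 = 35.18 ≈ 35.2 mm.

PW ≈ 35.2 mm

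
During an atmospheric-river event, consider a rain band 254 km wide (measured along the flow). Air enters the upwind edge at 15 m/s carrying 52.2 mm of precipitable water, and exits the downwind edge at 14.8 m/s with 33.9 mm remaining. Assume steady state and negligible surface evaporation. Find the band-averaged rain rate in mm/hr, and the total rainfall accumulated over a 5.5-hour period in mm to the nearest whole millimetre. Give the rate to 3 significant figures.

Column moisture flux per unit crosswind length is F = V × PW.
Inflow: F_in = 15 × 52.2 = 783 mm·m/s
Outflow: F_out = 14.8 × 33.9 = 501.72 mm·m/s
Steady-state rate R = (F_in − F_out)/L = (783 − 501.72) / 254000 m = 1.107e-03 mm/s.
R = 1.107e-03 × 3600 = 3.99 mm/hr.
Over 5.5 h: total = 3.99 × 5.5 = 21.945 ≈ 22 mm.

R ≈ 3.99 mm/hr; total ≈ 22 mm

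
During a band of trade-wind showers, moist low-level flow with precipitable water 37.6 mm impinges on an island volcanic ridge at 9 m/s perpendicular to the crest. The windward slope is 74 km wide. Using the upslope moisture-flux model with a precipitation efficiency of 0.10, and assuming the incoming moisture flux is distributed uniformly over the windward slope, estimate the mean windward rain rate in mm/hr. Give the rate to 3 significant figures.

Incoming column moisture flux per unit ridge length: F = V × PW = 9 × 37.6 = 338.4 mm·m/s.
Spread over the 74 km slope with efficiency ε = 0.10: R = ε·F/W = 0.10 × 338.4 / 74000 m = 4.573e-04 mm/s.
R = 4.573e-04 × 3600 = 1.65 mm/hr.

R ≈ 1.65 mm/hr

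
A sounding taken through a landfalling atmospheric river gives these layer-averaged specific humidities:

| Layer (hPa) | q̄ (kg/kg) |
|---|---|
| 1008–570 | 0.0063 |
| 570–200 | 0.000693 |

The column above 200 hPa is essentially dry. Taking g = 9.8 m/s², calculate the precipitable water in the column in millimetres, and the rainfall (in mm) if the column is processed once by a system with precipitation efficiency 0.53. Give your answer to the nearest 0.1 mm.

PW ≈ 30.8 mm; rainfall ≈ 16.3 mm

Precipitable water is the column-integrated vapour mass per unit area: PW = (1/g) Σ q̄ Δp, with q in kg/kg and Δp in Pa (1 kg/m² of water = 1 mm).
Layer 1008–570 hPa: Δp = 438 hPa = 43800 Pa, q̄ = 0.0063 kg/kg → 0.0063 × 43800 / 9.8 = 28.16 mm
Layer 570–200 hPa: Δp = 370 hPa = 37000 Pa, q̄ = 0.000693 kg/kg → 0.000693 × 37000 / 9.8 = 2.62 mm
PW = 28.16 + 2.62 = 30.78 ≈ 30.8 mm.
Rainfall = ε × PW = 0.53 × 30.8 = 16.3 mm.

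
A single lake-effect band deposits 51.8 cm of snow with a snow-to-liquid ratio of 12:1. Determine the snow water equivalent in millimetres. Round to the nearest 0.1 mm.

SWE = snow depth / ratio = 51.8 cm / 12 = 4.317 cm = 43.2 mm.

SWE ≈ 43.2 mm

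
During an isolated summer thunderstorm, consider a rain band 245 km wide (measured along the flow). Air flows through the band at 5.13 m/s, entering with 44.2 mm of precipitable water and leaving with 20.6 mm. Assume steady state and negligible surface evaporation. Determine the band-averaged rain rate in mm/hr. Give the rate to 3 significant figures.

R ≈ 1.78 mm/hr

Column moisture flux per unit crosswind length is F = V × PW.
Inflow: F_in = 5.13 × 44.2 = 226.746 mm·m/s
Outflow: F_out = 5.13 × 20.6 = 105.678 mm·m/s
Steady-state rate R = (F_in − F_out)/L = (226.746 − 105.678) / 245000 m = 4.942e-04 mm/s.
R = 4.942e-04 × 3600 = 1.78 mm/hr.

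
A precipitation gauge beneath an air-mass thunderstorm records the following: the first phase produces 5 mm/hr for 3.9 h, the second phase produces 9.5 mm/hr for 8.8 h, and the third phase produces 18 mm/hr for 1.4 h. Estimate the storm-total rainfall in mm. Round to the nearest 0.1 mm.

Total = Σ Rᵢ Δtᵢ = 5 × 3.9 + 9.5 × 8.8 + 18 × 1.4
      = 19.5 + 83.6 + 25.2 = 128.3 mm.

total ≈ 128.3 mm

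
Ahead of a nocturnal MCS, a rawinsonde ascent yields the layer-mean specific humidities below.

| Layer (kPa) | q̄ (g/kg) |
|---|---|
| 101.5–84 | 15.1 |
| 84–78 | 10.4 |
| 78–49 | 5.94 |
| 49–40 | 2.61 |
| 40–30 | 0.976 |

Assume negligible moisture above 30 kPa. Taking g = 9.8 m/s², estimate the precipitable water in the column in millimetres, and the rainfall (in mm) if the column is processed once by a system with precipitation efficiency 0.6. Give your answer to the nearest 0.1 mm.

PW ≈ 54.3 mm; rainfall ≈ 32.6 mm

Precipitable water is the column-integrated vapour mass per unit area: PW = (1/g) Σ q̄ Δp, with q in kg/kg and Δp in Pa (1 kg/m² of water = 1 mm).
Layer 101.5–84 kPa: Δp = 175 hPa = 17500 Pa, q̄ = 0.0151 kg/kg → 0.0151 × 17500 / 9.8 = 26.96 mm
Layer 84–78 kPa: Δp = 60 hPa = 6000 Pa, q̄ = 0.0104 kg/kg → 0.0104 × 6000 / 9.8 = 6.37 mm
Layer 78–49 kPa: Δp = 290 hPa = 29000 Pa, q̄ = 0.00594 kg/kg → 0.00594 × 29000 / 9.8 = 17.58 mm
Layer 49–40 kPa: Δp = 90 hPa = 9000 Pa, q̄ = 0.00261 kg/kg → 0.00261 × 9000 / 9.8 = 2.40 mm
Layer 40–30 kPa: Δp = 100 hPa = 10000 Pa, q̄ = 0.000976 kg/kg → 0.000976 × 10000 / 9.8 = 1.00 mm
PW = 26.96 + 6.37 + 17.58 + 2.40 + 1.00 = 54.31 ≈ 54.3 mm.
Rainfall = ε × PW = 0.6 × 54.3 = 32.6 mm.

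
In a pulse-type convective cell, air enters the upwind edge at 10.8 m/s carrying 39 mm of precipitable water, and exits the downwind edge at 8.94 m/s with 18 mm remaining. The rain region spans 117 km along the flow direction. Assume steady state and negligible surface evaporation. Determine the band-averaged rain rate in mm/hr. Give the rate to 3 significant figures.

R ≈ 8.01 mm/hr

Column moisture flux per unit crosswind length is F = V × PW.
Inflow: F_in = 10.8 × 39 = 421.2 mm·m/s
Outflow: F_out = 8.94 × 18 = 160.92 mm·m/s
Steady-state rate R = (F_in − F_out)/L = (421.2 − 160.92) / 117000 m = 2.225e-03 mm/s.
R = 2.225e-03 × 3600 = 8.01 mm/hr.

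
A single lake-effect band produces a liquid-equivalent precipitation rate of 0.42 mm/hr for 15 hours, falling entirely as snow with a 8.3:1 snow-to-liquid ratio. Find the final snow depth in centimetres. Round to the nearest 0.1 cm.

snow depth ≈ 5.2 cm

Liquid-equivalent depth = 0.42 × 15 = 6.3 mm.
Snow depth = 6.3 mm × 8.3 = 52.29 mm = 5.2 cm.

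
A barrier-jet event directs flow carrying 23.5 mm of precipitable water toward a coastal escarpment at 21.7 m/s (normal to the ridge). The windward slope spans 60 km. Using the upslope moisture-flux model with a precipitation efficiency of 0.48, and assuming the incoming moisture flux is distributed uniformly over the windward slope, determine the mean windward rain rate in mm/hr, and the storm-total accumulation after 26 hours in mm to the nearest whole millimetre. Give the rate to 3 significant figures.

Incoming column moisture flux per unit ridge length: F = V × PW = 21.7 × 23.5 = 509.95 mm·m/s.
Spread over the 60 km slope with efficiency ε = 0.48: R = ε·F/W = 0.48 × 509.95 / 60000 m = 4.080e-03 mm/s.
R = 4.080e-03 × 3600 = 14.7 mm/hr.
Over 26 h: total = 14.7 × 26 = 382.2 ≈ 382 mm.

R ≈ 14.7 mm/hr; total ≈ 382 mm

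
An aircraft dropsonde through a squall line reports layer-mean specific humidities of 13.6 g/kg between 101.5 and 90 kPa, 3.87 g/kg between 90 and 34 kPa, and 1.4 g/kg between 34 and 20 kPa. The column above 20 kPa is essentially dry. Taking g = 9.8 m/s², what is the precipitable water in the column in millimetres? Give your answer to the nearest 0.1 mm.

PW ≈ 40.1 mm

Precipitable water is the column-integrated vapour mass per unit area: PW = (1/g) Σ q̄ Δp, with q in kg/kg and Δp in Pa (1 kg/m² of water = 1 mm).
Layer 101.5–90 kPa: Δp = 115 hPa = 11500 Pa, q̄ = 0.0136 kg/kg → 0.0136 × 11500 / 9.8 = 15.96 mm
Layer 90–34 kPa: Δp = 560 hPa = 56000 Pa, q̄ = 0.00387 kg/kg → 0.00387 × 56000 / 9.8 = 22.11 mm
Layer 34–20 kPa: Δp = 140 hPa = 14000 Pa, q̄ = 0.0014 kg/kg → 0.0014 × 14000 / 9.8 = 2.00 mm
PW = 15.96 + 22.11 + 2.00 = 40.07 ≈ 40.1 mm.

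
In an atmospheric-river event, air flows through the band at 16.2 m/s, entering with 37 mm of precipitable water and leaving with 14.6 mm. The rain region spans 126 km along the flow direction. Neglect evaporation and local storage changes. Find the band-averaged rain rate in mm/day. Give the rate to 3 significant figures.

R ≈ 249 mm/day

Column moisture flux per unit crosswind length is F = V × PW.
Inflow: F_in = 16.2 × 37 = 599.4 mm·m/s
Outflow: F_out = 16.2 × 14.6 = 236.52 mm·m/s
Steady-state rate R = (F_in − F_out)/L = (599.4 − 236.52) / 126000 m = 2.880e-03 mm/s.
R = 2.880e-03 × 3600 × 24 = 249 mm/day.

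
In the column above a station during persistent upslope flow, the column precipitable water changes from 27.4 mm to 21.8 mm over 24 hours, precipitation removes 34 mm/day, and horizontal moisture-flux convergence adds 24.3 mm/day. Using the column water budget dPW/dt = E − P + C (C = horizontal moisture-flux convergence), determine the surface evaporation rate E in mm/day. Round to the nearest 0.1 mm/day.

dPW/dt = (21.8 − 27.4) mm / (24/24 day) = -5.600 mm/day.
E = dPW/dt + P − C = (-5.600) + 34 − (24.3) = 4.1 mm/day.

E ≈ 4.1 mm/day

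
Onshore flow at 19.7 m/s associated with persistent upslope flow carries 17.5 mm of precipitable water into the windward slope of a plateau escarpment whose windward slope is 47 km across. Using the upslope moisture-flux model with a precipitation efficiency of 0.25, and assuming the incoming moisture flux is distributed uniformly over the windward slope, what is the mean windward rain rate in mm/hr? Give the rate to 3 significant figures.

R ≈ 6.60 mm/hr

Incoming column moisture flux per unit ridge length: F = V × PW = 19.7 × 17.5 = 344.75 mm·m/s.
Spread over the 47 km slope with efficiency ε = 0.25: R = ε·F/W = 0.25 × 344.75 / 47000 m = 1.834e-03 mm/s.
R = 1.834e-03 × 3600 = 6.60 mm/hr.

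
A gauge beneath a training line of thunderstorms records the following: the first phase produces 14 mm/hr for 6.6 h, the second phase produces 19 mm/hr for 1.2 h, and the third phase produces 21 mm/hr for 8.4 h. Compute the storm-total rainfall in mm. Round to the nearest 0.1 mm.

Total = Σ Rᵢ Δtᵢ = 14 × 6.6 + 19 × 1.2 + 21 × 8.4
      = 92.4 + 22.8 + 176.4 = 291.6 mm.

total ≈ 291.6 mm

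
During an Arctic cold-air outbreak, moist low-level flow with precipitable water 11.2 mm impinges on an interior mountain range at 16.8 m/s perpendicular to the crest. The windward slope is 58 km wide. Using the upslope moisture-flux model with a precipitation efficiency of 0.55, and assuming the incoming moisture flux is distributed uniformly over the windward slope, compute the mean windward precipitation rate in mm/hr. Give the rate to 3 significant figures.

R ≈ 6.42 mm/hr

Incoming column moisture flux per unit ridge length: F = V × PW = 16.8 × 11.2 = 188.16 mm·m/s.
Spread over the 58 km slope with efficiency ε = 0.55: R = ε·F/W = 0.55 × 188.16 / 58000 m = 1.784e-03 mm/s.
R = 1.784e-03 × 3600 = 6.42 mm/hr.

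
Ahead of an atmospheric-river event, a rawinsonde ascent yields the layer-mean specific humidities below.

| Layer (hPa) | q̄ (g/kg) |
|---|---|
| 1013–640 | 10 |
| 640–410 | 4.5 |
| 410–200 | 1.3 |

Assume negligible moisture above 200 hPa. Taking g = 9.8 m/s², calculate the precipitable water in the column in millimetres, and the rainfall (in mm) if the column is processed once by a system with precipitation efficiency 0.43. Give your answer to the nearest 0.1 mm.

PW ≈ 51.4 mm; rainfall ≈ 22.1 mm

Precipitable water is the column-integrated vapour mass per unit area: PW = (1/g) Σ q̄ Δp, with q in kg/kg and Δp in Pa (1 kg/m² of water = 1 mm).
Layer 1013–640 hPa: Δp = 373 hPa = 37300 Pa, q̄ = 0.01 kg/kg → 0.01 × 37300 / 9.8 = 38.06 mm
Layer 640–410 hPa: Δp = 230 hPa = 23000 Pa, q̄ = 0.0045 kg/kg → 0.0045 × 23000 / 9.8 = 10.56 mm
Layer 410–200 hPa: Δp = 210 hPa = 21000 Pa, q̄ = 0.0013 kg/kg → 0.0013 × 21000 / 9.8 = 2.79 mm
PW = 38.06 + 10.56 + 2.79 = 51.41 ≈ 51.4 mm.
Rainfall = ε × PW = 0.43 × 51.4 = 22.1 mm.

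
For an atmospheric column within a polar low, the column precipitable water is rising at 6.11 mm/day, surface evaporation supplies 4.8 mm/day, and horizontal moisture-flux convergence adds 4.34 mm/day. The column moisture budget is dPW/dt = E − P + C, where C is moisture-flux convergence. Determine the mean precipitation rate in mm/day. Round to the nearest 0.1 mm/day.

dPW/dt = +6.11 mm/day.
P = E + C − dPW/dt = 4.8 + (4.34) − (+6.11) = 3.0 mm/day.

P ≈ 3.0 mm/day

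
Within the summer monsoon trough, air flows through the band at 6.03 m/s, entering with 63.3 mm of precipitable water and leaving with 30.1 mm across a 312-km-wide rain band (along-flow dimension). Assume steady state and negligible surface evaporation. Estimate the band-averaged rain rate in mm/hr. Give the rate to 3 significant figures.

Column moisture flux per unit crosswind length is F = V × PW.
Inflow: F_in = 6.03 × 63.3 = 381.699 mm·m/s
Outflow: F_out = 6.03 × 30.1 = 181.503 mm·m/s
Steady-state rate R = (F_in − F_out)/L = (381.699 − 181.503) / 312000 m = 6.417e-04 mm/s.
R = 6.417e-04 × 3600 = 2.31 mm/hr.

R ≈ 2.31 mm/hr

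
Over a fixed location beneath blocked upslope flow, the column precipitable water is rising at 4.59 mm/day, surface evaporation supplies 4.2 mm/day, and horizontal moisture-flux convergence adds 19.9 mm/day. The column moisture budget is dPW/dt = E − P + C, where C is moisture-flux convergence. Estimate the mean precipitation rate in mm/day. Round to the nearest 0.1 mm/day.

dPW/dt = +4.59 mm/day.
P = E + C − dPW/dt = 4.2 + (19.9) − (+4.59) = 19.5 mm/day.

P ≈ 19.5 mm/day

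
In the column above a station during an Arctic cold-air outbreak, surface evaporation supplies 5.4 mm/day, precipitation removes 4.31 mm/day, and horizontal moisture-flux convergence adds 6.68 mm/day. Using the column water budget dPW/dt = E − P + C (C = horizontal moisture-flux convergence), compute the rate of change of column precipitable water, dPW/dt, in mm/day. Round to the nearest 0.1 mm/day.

dPW/dt ≈ 7.8 mm/day

dPW/dt = E − P + C = 5.4 − 4.31 + (6.68) = 7.8 mm/day.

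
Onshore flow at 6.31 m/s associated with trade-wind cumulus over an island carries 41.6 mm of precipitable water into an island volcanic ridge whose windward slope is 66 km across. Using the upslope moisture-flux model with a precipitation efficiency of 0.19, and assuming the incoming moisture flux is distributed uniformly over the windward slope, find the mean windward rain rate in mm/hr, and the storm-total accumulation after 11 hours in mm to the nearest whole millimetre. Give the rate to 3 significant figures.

Incoming column moisture flux per unit ridge length: F = V × PW = 6.31 × 41.6 = 262.496 mm·m/s.
Spread over the 66 km slope with efficiency ε = 0.19: R = ε·F/W = 0.19 × 262.496 / 66000 m = 7.557e-04 mm/s.
R = 7.557e-04 × 3600 = 2.72 mm/hr.
Over 11 h: total = 2.72 × 11 = 29.92 ≈ 30 mm.

R ≈ 2.72 mm/hr; total ≈ 30 mm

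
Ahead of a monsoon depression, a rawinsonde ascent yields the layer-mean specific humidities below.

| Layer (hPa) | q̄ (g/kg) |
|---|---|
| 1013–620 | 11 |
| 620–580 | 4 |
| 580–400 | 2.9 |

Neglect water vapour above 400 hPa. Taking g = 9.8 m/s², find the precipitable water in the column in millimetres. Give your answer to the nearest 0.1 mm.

Precipitable water is the column-integrated vapour mass per unit area: PW = (1/g) Σ q̄ Δp, with q in kg/kg and Δp in Pa (1 kg/m² of water = 1 mm).
Layer 1013–620 hPa: Δp = 393 hPa = 39300 Pa, q̄ = 0.011 kg/kg → 0.011 × 39300 / 9.8 = 44.11 mm
Layer 620–580 hPa: Δp = 40 hPa = 4000 Pa, q̄ = 0.004 kg/kg → 0.004 × 4000 / 9.8 = 1.63 mm
Layer 580–400 hPa: Δp = 180 hPa = 18000 Pa, q̄ = 0.0029 kg/kg → 0.0029 × 18000 / 9.8 = 5.33 mm
PW = 44.11 + 1.63 + 5.33 = 51.07 ≈ 51.1 mm.

PW ≈ 51.1 mm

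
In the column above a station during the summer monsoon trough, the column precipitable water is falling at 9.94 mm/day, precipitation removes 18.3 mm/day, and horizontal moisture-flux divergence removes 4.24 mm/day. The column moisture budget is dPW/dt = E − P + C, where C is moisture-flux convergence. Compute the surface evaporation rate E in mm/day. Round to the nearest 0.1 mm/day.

dPW/dt = -9.94 mm/day.
E = dPW/dt + P − C = (-9.94) + 18.3 − (-4.24) = 12.6 mm/day.

E ≈ 12.6 mm/day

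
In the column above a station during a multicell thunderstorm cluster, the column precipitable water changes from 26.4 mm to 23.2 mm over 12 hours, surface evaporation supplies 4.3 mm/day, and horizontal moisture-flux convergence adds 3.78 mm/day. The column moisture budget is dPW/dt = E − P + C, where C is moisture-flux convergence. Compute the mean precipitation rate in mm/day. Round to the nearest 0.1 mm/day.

dPW/dt = (23.2 − 26.4) mm / (12/24 day) = -6.400 mm/day.
P = E + C − dPW/dt = 4.3 + (3.78) − (-6.400) = 14.5 mm/day.

P ≈ 14.5 mm/day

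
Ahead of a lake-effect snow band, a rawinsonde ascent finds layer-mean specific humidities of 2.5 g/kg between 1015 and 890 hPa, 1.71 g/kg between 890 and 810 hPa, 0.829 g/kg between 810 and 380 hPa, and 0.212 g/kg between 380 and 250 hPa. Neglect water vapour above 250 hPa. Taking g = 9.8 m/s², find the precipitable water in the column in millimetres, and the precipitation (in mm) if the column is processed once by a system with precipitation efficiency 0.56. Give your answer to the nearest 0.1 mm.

Precipitable water is the column-integrated vapour mass per unit area: PW = (1/g) Σ q̄ Δp, with q in kg/kg and Δp in Pa (1 kg/m² of water = 1 mm).
Layer 1015–890 hPa: Δp = 125 hPa = 12500 Pa, q̄ = 0.0025 kg/kg → 0.0025 × 12500 / 9.8 = 3.19 mm
Layer 890–810 hPa: Δp = 80 hPa = 8000 Pa, q̄ = 0.00171 kg/kg → 0.00171 × 8000 / 9.8 = 1.40 mm
Layer 810–380 hPa: Δp = 430 hPa = 43000 Pa, q̄ = 0.000829 kg/kg → 0.000829 × 43000 / 9.8 = 3.64 mm
Layer 380–250 hPa: Δp = 130 hPa = 13000 Pa, q̄ = 0.000212 kg/kg → 0.000212 × 13000 / 9.8 = 0.28 mm
PW = 3.19 + 1.40 + 3.64 + 0.28 = 8.51 ≈ 8.5 mm.
Precipitation = ε × PW = 0.56 × 8.5 = 4.8 mm.

PW ≈ 8.5 mm; precipitation ≈ 4.8 mm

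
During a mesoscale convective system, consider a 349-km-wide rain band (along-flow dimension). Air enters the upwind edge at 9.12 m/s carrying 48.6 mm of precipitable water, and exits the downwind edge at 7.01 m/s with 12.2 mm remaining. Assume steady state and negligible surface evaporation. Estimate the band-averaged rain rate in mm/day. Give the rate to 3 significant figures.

R ≈ 88.6 mm/day

Column moisture flux per unit crosswind length is F = V × PW.
Inflow: F_in = 9.12 × 48.6 = 443.232 mm·m/s
Outflow: F_out = 7.01 × 12.2 = 85.522 mm·m/s
Steady-state rate R = (F_in − F_out)/L = (443.232 − 85.522) / 349000 m = 1.025e-03 mm/s.
R = 1.025e-03 × 3600 × 24 = 88.6 mm/day.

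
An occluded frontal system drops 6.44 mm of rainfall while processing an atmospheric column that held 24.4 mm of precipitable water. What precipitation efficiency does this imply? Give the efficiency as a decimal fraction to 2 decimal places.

ε ≈ 0.26

ε = rainfall / PW = 6.44 / 24.4 = 0.26.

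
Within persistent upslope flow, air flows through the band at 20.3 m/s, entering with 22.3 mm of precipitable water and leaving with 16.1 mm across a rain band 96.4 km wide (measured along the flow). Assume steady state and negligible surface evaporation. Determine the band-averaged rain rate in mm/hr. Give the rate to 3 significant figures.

Column moisture flux per unit crosswind length is F = V × PW.
Inflow: F_in = 20.3 × 22.3 = 452.69 mm·m/s
Outflow: F_out = 20.3 × 16.1 = 326.83 mm·m/s
Steady-state rate R = (F_in − F_out)/L = (452.69 − 326.83) / 96400 m = 1.306e-03 mm/s.
R = 1.306e-03 × 3600 = 4.70 mm/hr.

R ≈ 4.70 mm/hr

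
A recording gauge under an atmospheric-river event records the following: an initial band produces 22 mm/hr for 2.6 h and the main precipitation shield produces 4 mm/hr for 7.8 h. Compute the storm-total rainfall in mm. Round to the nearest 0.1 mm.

total ≈ 88.4 mm

Total = Σ Rᵢ Δtᵢ = 22 × 2.6 + 4 × 7.8
      = 57.2 + 31.2 = 88.4 mm.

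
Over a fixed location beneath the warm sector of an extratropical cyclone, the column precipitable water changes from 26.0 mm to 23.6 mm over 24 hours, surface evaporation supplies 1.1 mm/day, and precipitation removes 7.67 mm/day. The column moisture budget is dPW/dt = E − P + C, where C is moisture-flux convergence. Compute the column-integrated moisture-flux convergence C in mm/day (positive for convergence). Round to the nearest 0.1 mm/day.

C ≈ 4.2 mm/day

dPW/dt = (23.6 − 26.0) mm / (24/24 day) = -2.400 mm/day.
C = dPW/dt − E + P = (-2.400) − 1.1 + 7.67 = 4.2 mm/day.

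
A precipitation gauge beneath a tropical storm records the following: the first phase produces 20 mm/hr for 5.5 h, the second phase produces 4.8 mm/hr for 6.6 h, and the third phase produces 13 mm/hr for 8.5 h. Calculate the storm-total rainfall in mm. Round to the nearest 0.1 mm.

Total = Σ Rᵢ Δtᵢ = 20 × 5.5 + 4.8 × 6.6 + 13 × 8.5
      = 110 + 31.68 + 110.5 = 252.2 mm.

total ≈ 252.2 mm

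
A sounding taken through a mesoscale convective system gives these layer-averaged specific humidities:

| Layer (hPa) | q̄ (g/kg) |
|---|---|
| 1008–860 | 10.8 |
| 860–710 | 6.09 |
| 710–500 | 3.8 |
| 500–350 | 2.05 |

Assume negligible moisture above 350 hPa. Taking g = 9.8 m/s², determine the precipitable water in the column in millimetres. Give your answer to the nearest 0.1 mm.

PW ≈ 36.9 mm

Precipitable water is the column-integrated vapour mass per unit area: PW = (1/g) Σ q̄ Δp, with q in kg/kg and Δp in Pa (1 kg/m² of water = 1 mm).
Layer 1008–860 hPa: Δp = 148 hPa = 14800 Pa, q̄ = 0.0108 kg/kg → 0.0108 × 14800 / 9.8 = 16.31 mm
Layer 860–710 hPa: Δp = 150 hPa = 15000 Pa, q̄ = 0.00609 kg/kg → 0.00609 × 15000 / 9.8 = 9.32 mm
Layer 710–500 hPa: Δp = 210 hPa = 21000 Pa, q̄ = 0.0038 kg/kg → 0.0038 × 21000 / 9.8 = 8.14 mm
Layer 500–350 hPa: Δp = 150 hPa = 15000 Pa, q̄ = 0.00205 kg/kg → 0.00205 × 15000 / 9.8 = 3.14 mm
PW = 16.31 + 9.32 + 8.14 + 3.14 = 36.91 ≈ 36.9 mm.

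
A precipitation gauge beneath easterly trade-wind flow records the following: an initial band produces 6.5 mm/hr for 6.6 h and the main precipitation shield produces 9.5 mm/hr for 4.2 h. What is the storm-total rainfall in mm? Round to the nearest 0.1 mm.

Total = Σ Rᵢ Δtᵢ = 6.5 × 6.6 + 9.5 × 4.2
      = 42.9 + 39.9 = 82.8 mm.

total ≈ 82.8 mm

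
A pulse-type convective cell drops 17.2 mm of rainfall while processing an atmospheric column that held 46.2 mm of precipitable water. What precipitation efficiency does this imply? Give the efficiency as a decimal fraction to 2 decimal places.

ε = rainfall / PW = 17.2 / 46.2 = 0.37.

ε ≈ 0.37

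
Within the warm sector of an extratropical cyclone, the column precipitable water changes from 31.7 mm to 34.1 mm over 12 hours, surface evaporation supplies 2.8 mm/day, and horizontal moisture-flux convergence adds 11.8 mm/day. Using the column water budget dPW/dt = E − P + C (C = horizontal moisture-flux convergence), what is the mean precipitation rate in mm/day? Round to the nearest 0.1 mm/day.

P ≈ 9.8 mm/day

dPW/dt = (34.1 − 31.7) mm / (12/24 day) = +4.800 mm/day.
P = E + C − dPW/dt = 2.8 + (11.8) − (+4.800) = 9.8 mm/day.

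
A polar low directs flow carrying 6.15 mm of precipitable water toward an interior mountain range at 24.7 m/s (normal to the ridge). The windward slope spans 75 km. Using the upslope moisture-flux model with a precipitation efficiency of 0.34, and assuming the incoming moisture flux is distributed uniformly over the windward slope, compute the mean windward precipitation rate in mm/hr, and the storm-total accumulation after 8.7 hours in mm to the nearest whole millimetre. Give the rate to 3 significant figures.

R ≈ 2.48 mm/hr; total ≈ 22 mm

Incoming column moisture flux per unit ridge length: F = V × PW = 24.7 × 6.15 = 151.905 mm·m/s.
Spread over the 75 km slope with efficiency ε = 0.34: R = ε·F/W = 0.34 × 151.905 / 75000 m = 6.886e-04 mm/s.
R = 6.886e-04 × 3600 = 2.48 mm/hr.
Over 8.7 h: total = 2.48 × 8.7 = 21.576 ≈ 22 mm.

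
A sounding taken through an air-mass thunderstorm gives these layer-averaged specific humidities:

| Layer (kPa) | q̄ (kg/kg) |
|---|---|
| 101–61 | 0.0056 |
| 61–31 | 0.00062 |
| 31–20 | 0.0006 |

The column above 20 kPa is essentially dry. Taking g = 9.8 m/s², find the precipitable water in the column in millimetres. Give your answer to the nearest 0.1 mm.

Precipitable water is the column-integrated vapour mass per unit area: PW = (1/g) Σ q̄ Δp, with q in kg/kg and Δp in Pa (1 kg/m² of water = 1 mm).
Layer 101–61 kPa: Δp = 400 hPa = 40000 Pa, q̄ = 0.0056 kg/kg → 0.0056 × 40000 / 9.8 = 22.86 mm
Layer 61–31 kPa: Δp = 300 hPa = 30000 Pa, q̄ = 0.00062 kg/kg → 0.00062 × 30000 / 9.8 = 1.90 mm
Layer 31–20 kPa: Δp = 110 hPa = 11000 Pa, q̄ = 0.0006 kg/kg → 0.0006 × 11000 / 9.8 = 0.67 mm
PW = 22.86 + 1.90 + 0.67 = 25.43 ≈ 25.4 mm.

PW ≈ 25.4 mm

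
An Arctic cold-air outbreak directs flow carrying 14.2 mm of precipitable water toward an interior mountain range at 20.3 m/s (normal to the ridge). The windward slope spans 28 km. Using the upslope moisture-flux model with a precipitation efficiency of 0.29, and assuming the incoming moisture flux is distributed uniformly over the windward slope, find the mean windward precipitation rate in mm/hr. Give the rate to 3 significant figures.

Incoming column moisture flux per unit ridge length: F = V × PW = 20.3 × 14.2 = 288.26 mm·m/s.
Spread over the 28 km slope with efficiency ε = 0.29: R = ε·F/W = 0.29 × 288.26 / 28000 m = 2.986e-03 mm/s.
R = 2.986e-03 × 3600 = 10.7 mm/hr.

R ≈ 10.7 mm/hr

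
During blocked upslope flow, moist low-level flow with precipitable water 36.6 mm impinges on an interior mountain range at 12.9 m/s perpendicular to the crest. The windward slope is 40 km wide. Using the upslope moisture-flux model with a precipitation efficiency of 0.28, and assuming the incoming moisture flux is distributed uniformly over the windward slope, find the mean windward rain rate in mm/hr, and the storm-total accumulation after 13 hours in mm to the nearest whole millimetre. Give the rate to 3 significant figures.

Incoming column moisture flux per unit ridge length: F = V × PW = 12.9 × 36.6 = 472.14 mm·m/s.
Spread over the 40 km slope with efficiency ε = 0.28: R = ε·F/W = 0.28 × 472.14 / 40000 m = 3.305e-03 mm/s.
R = 3.305e-03 × 3600 = 11.9 mm/hr.
Over 13 h: total = 11.9 × 13 = 154.7 ≈ 155 mm.

R ≈ 11.9 mm/hr; total ≈ 155 mm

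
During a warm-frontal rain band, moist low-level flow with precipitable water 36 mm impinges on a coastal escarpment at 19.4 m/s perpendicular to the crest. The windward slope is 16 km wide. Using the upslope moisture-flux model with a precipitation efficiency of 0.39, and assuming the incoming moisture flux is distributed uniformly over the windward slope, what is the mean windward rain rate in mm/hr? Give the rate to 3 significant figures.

Incoming column moisture flux per unit ridge length: F = V × PW = 19.4 × 36 = 698.4 mm·m/s.
Spread over the 16 km slope with efficiency ε = 0.39: R = ε·F/W = 0.39 × 698.4 / 16000 m = 1.702e-02 mm/s.
R = 1.702e-02 × 3600 = 61.3 mm/hr.

R ≈ 61.3 mm/hr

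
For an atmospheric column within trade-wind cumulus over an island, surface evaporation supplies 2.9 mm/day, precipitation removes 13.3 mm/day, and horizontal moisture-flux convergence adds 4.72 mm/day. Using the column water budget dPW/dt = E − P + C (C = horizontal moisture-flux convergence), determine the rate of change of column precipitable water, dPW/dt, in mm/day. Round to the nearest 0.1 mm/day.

dPW/dt = E − P + C = 2.9 − 13.3 + (4.72) = -5.7 mm/day.

dPW/dt ≈ -5.7 mm/day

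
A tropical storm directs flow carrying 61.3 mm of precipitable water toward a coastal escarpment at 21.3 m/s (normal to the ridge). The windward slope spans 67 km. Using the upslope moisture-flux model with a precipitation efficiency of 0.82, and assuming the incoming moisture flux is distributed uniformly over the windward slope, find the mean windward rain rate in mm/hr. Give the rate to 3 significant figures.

R ≈ 57.5 mm/hr

Incoming column moisture flux per unit ridge length: F = V × PW = 21.3 × 61.3 = 1305.69 mm·m/s.
Spread over the 67 km slope with efficiency ε = 0.82: R = ε·F/W = 0.82 × 1305.69 / 67000 m = 1.598e-02 mm/s.
R = 1.598e-02 × 3600 = 57.5 mm/hr.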